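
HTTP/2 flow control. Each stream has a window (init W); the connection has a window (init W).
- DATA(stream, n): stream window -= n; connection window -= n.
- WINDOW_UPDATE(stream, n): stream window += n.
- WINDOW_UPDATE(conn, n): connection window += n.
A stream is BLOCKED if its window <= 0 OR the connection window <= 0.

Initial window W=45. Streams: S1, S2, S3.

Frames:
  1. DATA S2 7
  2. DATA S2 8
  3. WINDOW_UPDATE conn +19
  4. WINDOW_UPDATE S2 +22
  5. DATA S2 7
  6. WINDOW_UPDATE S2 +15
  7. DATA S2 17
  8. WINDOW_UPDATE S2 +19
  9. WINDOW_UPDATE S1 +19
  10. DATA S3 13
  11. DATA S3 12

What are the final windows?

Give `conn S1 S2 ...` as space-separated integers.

Answer: 0 64 62 20

Derivation:
Op 1: conn=38 S1=45 S2=38 S3=45 blocked=[]
Op 2: conn=30 S1=45 S2=30 S3=45 blocked=[]
Op 3: conn=49 S1=45 S2=30 S3=45 blocked=[]
Op 4: conn=49 S1=45 S2=52 S3=45 blocked=[]
Op 5: conn=42 S1=45 S2=45 S3=45 blocked=[]
Op 6: conn=42 S1=45 S2=60 S3=45 blocked=[]
Op 7: conn=25 S1=45 S2=43 S3=45 blocked=[]
Op 8: conn=25 S1=45 S2=62 S3=45 blocked=[]
Op 9: conn=25 S1=64 S2=62 S3=45 blocked=[]
Op 10: conn=12 S1=64 S2=62 S3=32 blocked=[]
Op 11: conn=0 S1=64 S2=62 S3=20 blocked=[1, 2, 3]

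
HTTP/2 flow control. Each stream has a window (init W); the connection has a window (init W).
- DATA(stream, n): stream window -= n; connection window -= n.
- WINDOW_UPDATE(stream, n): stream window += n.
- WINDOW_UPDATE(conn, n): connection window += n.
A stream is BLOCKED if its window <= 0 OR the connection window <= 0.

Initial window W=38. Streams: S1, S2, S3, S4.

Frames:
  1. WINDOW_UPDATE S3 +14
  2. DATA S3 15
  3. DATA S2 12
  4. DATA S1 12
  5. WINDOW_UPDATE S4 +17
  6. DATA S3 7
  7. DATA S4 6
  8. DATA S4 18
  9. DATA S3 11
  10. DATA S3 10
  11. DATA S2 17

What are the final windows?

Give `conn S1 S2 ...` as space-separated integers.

Answer: -70 26 9 9 31

Derivation:
Op 1: conn=38 S1=38 S2=38 S3=52 S4=38 blocked=[]
Op 2: conn=23 S1=38 S2=38 S3=37 S4=38 blocked=[]
Op 3: conn=11 S1=38 S2=26 S3=37 S4=38 blocked=[]
Op 4: conn=-1 S1=26 S2=26 S3=37 S4=38 blocked=[1, 2, 3, 4]
Op 5: conn=-1 S1=26 S2=26 S3=37 S4=55 blocked=[1, 2, 3, 4]
Op 6: conn=-8 S1=26 S2=26 S3=30 S4=55 blocked=[1, 2, 3, 4]
Op 7: conn=-14 S1=26 S2=26 S3=30 S4=49 blocked=[1, 2, 3, 4]
Op 8: conn=-32 S1=26 S2=26 S3=30 S4=31 blocked=[1, 2, 3, 4]
Op 9: conn=-43 S1=26 S2=26 S3=19 S4=31 blocked=[1, 2, 3, 4]
Op 10: conn=-53 S1=26 S2=26 S3=9 S4=31 blocked=[1, 2, 3, 4]
Op 11: conn=-70 S1=26 S2=9 S3=9 S4=31 blocked=[1, 2, 3, 4]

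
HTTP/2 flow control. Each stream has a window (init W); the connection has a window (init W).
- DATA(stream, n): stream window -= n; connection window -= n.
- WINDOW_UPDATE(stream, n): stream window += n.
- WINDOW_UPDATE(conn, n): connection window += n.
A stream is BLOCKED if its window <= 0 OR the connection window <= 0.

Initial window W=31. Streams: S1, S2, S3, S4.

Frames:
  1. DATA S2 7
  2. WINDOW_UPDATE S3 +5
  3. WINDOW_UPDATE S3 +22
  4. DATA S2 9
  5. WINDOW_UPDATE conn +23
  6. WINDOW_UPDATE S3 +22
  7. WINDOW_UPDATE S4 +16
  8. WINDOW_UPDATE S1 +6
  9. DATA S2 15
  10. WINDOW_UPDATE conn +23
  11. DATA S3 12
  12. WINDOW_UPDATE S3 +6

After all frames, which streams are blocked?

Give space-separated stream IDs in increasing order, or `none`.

Op 1: conn=24 S1=31 S2=24 S3=31 S4=31 blocked=[]
Op 2: conn=24 S1=31 S2=24 S3=36 S4=31 blocked=[]
Op 3: conn=24 S1=31 S2=24 S3=58 S4=31 blocked=[]
Op 4: conn=15 S1=31 S2=15 S3=58 S4=31 blocked=[]
Op 5: conn=38 S1=31 S2=15 S3=58 S4=31 blocked=[]
Op 6: conn=38 S1=31 S2=15 S3=80 S4=31 blocked=[]
Op 7: conn=38 S1=31 S2=15 S3=80 S4=47 blocked=[]
Op 8: conn=38 S1=37 S2=15 S3=80 S4=47 blocked=[]
Op 9: conn=23 S1=37 S2=0 S3=80 S4=47 blocked=[2]
Op 10: conn=46 S1=37 S2=0 S3=80 S4=47 blocked=[2]
Op 11: conn=34 S1=37 S2=0 S3=68 S4=47 blocked=[2]
Op 12: conn=34 S1=37 S2=0 S3=74 S4=47 blocked=[2]

Answer: S2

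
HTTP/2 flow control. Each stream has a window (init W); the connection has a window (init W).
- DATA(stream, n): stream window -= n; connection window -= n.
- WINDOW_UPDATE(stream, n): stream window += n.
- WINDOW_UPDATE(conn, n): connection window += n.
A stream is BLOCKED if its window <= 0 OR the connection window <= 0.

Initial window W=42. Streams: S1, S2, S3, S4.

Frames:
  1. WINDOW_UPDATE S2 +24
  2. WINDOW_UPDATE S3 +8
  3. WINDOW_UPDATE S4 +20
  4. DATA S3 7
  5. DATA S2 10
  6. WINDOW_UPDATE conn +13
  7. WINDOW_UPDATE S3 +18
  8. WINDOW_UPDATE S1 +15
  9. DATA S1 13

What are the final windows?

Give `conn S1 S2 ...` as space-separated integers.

Answer: 25 44 56 61 62

Derivation:
Op 1: conn=42 S1=42 S2=66 S3=42 S4=42 blocked=[]
Op 2: conn=42 S1=42 S2=66 S3=50 S4=42 blocked=[]
Op 3: conn=42 S1=42 S2=66 S3=50 S4=62 blocked=[]
Op 4: conn=35 S1=42 S2=66 S3=43 S4=62 blocked=[]
Op 5: conn=25 S1=42 S2=56 S3=43 S4=62 blocked=[]
Op 6: conn=38 S1=42 S2=56 S3=43 S4=62 blocked=[]
Op 7: conn=38 S1=42 S2=56 S3=61 S4=62 blocked=[]
Op 8: conn=38 S1=57 S2=56 S3=61 S4=62 blocked=[]
Op 9: conn=25 S1=44 S2=56 S3=61 S4=62 blocked=[]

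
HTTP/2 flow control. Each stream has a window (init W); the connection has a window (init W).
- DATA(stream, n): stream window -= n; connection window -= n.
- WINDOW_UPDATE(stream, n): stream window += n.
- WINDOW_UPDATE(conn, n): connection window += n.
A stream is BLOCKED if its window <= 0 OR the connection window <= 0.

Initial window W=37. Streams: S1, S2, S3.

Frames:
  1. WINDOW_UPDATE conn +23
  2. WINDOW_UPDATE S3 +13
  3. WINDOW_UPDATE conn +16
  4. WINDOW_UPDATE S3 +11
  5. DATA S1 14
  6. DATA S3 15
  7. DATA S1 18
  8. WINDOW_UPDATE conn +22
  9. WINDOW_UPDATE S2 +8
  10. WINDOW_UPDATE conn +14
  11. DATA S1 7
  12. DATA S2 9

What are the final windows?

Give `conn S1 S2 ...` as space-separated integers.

Answer: 49 -2 36 46

Derivation:
Op 1: conn=60 S1=37 S2=37 S3=37 blocked=[]
Op 2: conn=60 S1=37 S2=37 S3=50 blocked=[]
Op 3: conn=76 S1=37 S2=37 S3=50 blocked=[]
Op 4: conn=76 S1=37 S2=37 S3=61 blocked=[]
Op 5: conn=62 S1=23 S2=37 S3=61 blocked=[]
Op 6: conn=47 S1=23 S2=37 S3=46 blocked=[]
Op 7: conn=29 S1=5 S2=37 S3=46 blocked=[]
Op 8: conn=51 S1=5 S2=37 S3=46 blocked=[]
Op 9: conn=51 S1=5 S2=45 S3=46 blocked=[]
Op 10: conn=65 S1=5 S2=45 S3=46 blocked=[]
Op 11: conn=58 S1=-2 S2=45 S3=46 blocked=[1]
Op 12: conn=49 S1=-2 S2=36 S3=46 blocked=[1]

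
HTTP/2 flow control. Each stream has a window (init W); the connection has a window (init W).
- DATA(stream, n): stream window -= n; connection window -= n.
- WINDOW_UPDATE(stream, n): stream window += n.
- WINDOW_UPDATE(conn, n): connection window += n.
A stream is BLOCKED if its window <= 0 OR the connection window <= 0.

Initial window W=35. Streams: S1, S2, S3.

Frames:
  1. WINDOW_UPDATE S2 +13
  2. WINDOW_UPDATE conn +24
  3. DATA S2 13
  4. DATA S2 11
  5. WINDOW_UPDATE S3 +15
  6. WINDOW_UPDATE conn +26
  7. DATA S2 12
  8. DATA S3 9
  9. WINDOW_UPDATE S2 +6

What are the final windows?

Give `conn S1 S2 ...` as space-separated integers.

Op 1: conn=35 S1=35 S2=48 S3=35 blocked=[]
Op 2: conn=59 S1=35 S2=48 S3=35 blocked=[]
Op 3: conn=46 S1=35 S2=35 S3=35 blocked=[]
Op 4: conn=35 S1=35 S2=24 S3=35 blocked=[]
Op 5: conn=35 S1=35 S2=24 S3=50 blocked=[]
Op 6: conn=61 S1=35 S2=24 S3=50 blocked=[]
Op 7: conn=49 S1=35 S2=12 S3=50 blocked=[]
Op 8: conn=40 S1=35 S2=12 S3=41 blocked=[]
Op 9: conn=40 S1=35 S2=18 S3=41 blocked=[]

Answer: 40 35 18 41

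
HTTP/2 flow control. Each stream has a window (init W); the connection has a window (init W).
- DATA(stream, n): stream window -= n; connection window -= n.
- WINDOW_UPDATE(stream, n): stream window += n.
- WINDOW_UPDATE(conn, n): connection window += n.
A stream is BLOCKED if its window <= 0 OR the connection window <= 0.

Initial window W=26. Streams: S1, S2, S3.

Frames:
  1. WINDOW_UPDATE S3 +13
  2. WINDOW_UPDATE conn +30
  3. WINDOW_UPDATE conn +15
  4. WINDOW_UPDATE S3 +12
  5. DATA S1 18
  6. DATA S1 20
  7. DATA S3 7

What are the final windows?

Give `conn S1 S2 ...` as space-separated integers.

Answer: 26 -12 26 44

Derivation:
Op 1: conn=26 S1=26 S2=26 S3=39 blocked=[]
Op 2: conn=56 S1=26 S2=26 S3=39 blocked=[]
Op 3: conn=71 S1=26 S2=26 S3=39 blocked=[]
Op 4: conn=71 S1=26 S2=26 S3=51 blocked=[]
Op 5: conn=53 S1=8 S2=26 S3=51 blocked=[]
Op 6: conn=33 S1=-12 S2=26 S3=51 blocked=[1]
Op 7: conn=26 S1=-12 S2=26 S3=44 blocked=[1]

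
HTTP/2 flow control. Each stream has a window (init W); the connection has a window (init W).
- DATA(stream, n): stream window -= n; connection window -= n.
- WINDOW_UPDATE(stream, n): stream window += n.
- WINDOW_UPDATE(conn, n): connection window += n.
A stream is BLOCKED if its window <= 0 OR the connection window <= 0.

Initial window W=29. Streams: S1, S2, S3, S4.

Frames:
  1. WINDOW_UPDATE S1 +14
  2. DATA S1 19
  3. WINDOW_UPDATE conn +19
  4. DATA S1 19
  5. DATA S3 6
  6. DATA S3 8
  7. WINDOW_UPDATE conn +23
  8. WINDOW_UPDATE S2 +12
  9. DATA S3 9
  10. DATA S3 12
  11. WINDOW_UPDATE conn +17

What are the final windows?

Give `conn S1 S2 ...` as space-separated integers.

Answer: 15 5 41 -6 29

Derivation:
Op 1: conn=29 S1=43 S2=29 S3=29 S4=29 blocked=[]
Op 2: conn=10 S1=24 S2=29 S3=29 S4=29 blocked=[]
Op 3: conn=29 S1=24 S2=29 S3=29 S4=29 blocked=[]
Op 4: conn=10 S1=5 S2=29 S3=29 S4=29 blocked=[]
Op 5: conn=4 S1=5 S2=29 S3=23 S4=29 blocked=[]
Op 6: conn=-4 S1=5 S2=29 S3=15 S4=29 blocked=[1, 2, 3, 4]
Op 7: conn=19 S1=5 S2=29 S3=15 S4=29 blocked=[]
Op 8: conn=19 S1=5 S2=41 S3=15 S4=29 blocked=[]
Op 9: conn=10 S1=5 S2=41 S3=6 S4=29 blocked=[]
Op 10: conn=-2 S1=5 S2=41 S3=-6 S4=29 blocked=[1, 2, 3, 4]
Op 11: conn=15 S1=5 S2=41 S3=-6 S4=29 blocked=[3]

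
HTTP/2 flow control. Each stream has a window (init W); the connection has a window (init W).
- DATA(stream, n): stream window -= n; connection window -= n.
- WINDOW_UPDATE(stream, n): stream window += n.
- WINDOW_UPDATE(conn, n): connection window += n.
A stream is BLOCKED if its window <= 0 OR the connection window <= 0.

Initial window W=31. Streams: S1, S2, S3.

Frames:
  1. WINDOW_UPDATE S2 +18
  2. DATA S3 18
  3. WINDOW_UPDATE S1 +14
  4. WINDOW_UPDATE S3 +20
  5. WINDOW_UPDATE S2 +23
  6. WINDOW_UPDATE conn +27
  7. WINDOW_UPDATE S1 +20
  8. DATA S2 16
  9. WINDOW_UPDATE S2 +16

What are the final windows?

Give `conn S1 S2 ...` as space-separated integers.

Op 1: conn=31 S1=31 S2=49 S3=31 blocked=[]
Op 2: conn=13 S1=31 S2=49 S3=13 blocked=[]
Op 3: conn=13 S1=45 S2=49 S3=13 blocked=[]
Op 4: conn=13 S1=45 S2=49 S3=33 blocked=[]
Op 5: conn=13 S1=45 S2=72 S3=33 blocked=[]
Op 6: conn=40 S1=45 S2=72 S3=33 blocked=[]
Op 7: conn=40 S1=65 S2=72 S3=33 blocked=[]
Op 8: conn=24 S1=65 S2=56 S3=33 blocked=[]
Op 9: conn=24 S1=65 S2=72 S3=33 blocked=[]

Answer: 24 65 72 33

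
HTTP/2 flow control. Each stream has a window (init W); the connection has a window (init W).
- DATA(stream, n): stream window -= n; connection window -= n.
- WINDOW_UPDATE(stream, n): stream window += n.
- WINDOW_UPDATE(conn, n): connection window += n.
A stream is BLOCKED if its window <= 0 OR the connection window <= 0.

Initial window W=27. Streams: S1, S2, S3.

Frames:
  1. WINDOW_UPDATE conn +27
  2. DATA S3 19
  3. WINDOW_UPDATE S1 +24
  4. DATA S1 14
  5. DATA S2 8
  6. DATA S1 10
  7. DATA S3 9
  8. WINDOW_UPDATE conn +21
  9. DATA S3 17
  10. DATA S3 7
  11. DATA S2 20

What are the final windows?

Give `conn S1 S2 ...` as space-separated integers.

Answer: -29 27 -1 -25

Derivation:
Op 1: conn=54 S1=27 S2=27 S3=27 blocked=[]
Op 2: conn=35 S1=27 S2=27 S3=8 blocked=[]
Op 3: conn=35 S1=51 S2=27 S3=8 blocked=[]
Op 4: conn=21 S1=37 S2=27 S3=8 blocked=[]
Op 5: conn=13 S1=37 S2=19 S3=8 blocked=[]
Op 6: conn=3 S1=27 S2=19 S3=8 blocked=[]
Op 7: conn=-6 S1=27 S2=19 S3=-1 blocked=[1, 2, 3]
Op 8: conn=15 S1=27 S2=19 S3=-1 blocked=[3]
Op 9: conn=-2 S1=27 S2=19 S3=-18 blocked=[1, 2, 3]
Op 10: conn=-9 S1=27 S2=19 S3=-25 blocked=[1, 2, 3]
Op 11: conn=-29 S1=27 S2=-1 S3=-25 blocked=[1, 2, 3]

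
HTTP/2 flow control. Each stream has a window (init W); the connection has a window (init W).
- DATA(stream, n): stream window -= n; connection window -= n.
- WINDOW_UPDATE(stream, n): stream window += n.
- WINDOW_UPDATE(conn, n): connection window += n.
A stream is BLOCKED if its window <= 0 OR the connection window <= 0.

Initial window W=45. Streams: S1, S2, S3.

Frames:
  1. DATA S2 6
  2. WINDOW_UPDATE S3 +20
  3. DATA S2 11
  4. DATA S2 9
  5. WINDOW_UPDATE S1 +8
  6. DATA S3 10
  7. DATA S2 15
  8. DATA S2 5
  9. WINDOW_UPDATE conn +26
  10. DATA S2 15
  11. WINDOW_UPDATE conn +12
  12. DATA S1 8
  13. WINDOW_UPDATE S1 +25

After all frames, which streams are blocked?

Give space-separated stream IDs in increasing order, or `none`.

Op 1: conn=39 S1=45 S2=39 S3=45 blocked=[]
Op 2: conn=39 S1=45 S2=39 S3=65 blocked=[]
Op 3: conn=28 S1=45 S2=28 S3=65 blocked=[]
Op 4: conn=19 S1=45 S2=19 S3=65 blocked=[]
Op 5: conn=19 S1=53 S2=19 S3=65 blocked=[]
Op 6: conn=9 S1=53 S2=19 S3=55 blocked=[]
Op 7: conn=-6 S1=53 S2=4 S3=55 blocked=[1, 2, 3]
Op 8: conn=-11 S1=53 S2=-1 S3=55 blocked=[1, 2, 3]
Op 9: conn=15 S1=53 S2=-1 S3=55 blocked=[2]
Op 10: conn=0 S1=53 S2=-16 S3=55 blocked=[1, 2, 3]
Op 11: conn=12 S1=53 S2=-16 S3=55 blocked=[2]
Op 12: conn=4 S1=45 S2=-16 S3=55 blocked=[2]
Op 13: conn=4 S1=70 S2=-16 S3=55 blocked=[2]

Answer: S2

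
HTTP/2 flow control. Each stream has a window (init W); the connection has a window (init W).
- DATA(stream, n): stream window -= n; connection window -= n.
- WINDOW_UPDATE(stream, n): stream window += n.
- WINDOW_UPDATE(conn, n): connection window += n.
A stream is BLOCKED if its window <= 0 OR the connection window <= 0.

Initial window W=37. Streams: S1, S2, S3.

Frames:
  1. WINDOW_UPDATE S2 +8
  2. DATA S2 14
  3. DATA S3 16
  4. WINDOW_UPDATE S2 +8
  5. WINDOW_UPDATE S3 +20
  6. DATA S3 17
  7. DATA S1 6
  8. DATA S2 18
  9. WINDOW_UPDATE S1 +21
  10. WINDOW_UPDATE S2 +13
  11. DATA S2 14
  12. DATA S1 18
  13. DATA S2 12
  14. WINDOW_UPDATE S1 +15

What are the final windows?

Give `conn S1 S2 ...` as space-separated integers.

Op 1: conn=37 S1=37 S2=45 S3=37 blocked=[]
Op 2: conn=23 S1=37 S2=31 S3=37 blocked=[]
Op 3: conn=7 S1=37 S2=31 S3=21 blocked=[]
Op 4: conn=7 S1=37 S2=39 S3=21 blocked=[]
Op 5: conn=7 S1=37 S2=39 S3=41 blocked=[]
Op 6: conn=-10 S1=37 S2=39 S3=24 blocked=[1, 2, 3]
Op 7: conn=-16 S1=31 S2=39 S3=24 blocked=[1, 2, 3]
Op 8: conn=-34 S1=31 S2=21 S3=24 blocked=[1, 2, 3]
Op 9: conn=-34 S1=52 S2=21 S3=24 blocked=[1, 2, 3]
Op 10: conn=-34 S1=52 S2=34 S3=24 blocked=[1, 2, 3]
Op 11: conn=-48 S1=52 S2=20 S3=24 blocked=[1, 2, 3]
Op 12: conn=-66 S1=34 S2=20 S3=24 blocked=[1, 2, 3]
Op 13: conn=-78 S1=34 S2=8 S3=24 blocked=[1, 2, 3]
Op 14: conn=-78 S1=49 S2=8 S3=24 blocked=[1, 2, 3]

Answer: -78 49 8 24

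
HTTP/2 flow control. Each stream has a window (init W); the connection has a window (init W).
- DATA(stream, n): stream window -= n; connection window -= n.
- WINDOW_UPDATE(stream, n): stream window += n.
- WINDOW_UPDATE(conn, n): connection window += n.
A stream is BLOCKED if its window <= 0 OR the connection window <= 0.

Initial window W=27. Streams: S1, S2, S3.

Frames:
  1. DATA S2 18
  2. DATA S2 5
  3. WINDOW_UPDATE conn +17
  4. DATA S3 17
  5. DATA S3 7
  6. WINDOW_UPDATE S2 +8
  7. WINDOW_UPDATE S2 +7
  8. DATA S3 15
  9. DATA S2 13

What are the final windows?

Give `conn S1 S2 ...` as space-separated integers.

Op 1: conn=9 S1=27 S2=9 S3=27 blocked=[]
Op 2: conn=4 S1=27 S2=4 S3=27 blocked=[]
Op 3: conn=21 S1=27 S2=4 S3=27 blocked=[]
Op 4: conn=4 S1=27 S2=4 S3=10 blocked=[]
Op 5: conn=-3 S1=27 S2=4 S3=3 blocked=[1, 2, 3]
Op 6: conn=-3 S1=27 S2=12 S3=3 blocked=[1, 2, 3]
Op 7: conn=-3 S1=27 S2=19 S3=3 blocked=[1, 2, 3]
Op 8: conn=-18 S1=27 S2=19 S3=-12 blocked=[1, 2, 3]
Op 9: conn=-31 S1=27 S2=6 S3=-12 blocked=[1, 2, 3]

Answer: -31 27 6 -12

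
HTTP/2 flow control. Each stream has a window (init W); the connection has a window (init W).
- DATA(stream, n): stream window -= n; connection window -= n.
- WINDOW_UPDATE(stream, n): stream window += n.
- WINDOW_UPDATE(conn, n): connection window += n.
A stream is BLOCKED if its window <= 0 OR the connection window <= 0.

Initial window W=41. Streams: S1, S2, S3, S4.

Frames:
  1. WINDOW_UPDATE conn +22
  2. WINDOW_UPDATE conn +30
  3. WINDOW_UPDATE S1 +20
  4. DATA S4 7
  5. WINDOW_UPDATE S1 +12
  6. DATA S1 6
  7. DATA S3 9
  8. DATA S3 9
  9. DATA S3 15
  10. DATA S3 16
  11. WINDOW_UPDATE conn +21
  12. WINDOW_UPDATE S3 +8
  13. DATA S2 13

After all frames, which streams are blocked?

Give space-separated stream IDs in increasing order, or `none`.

Answer: S3

Derivation:
Op 1: conn=63 S1=41 S2=41 S3=41 S4=41 blocked=[]
Op 2: conn=93 S1=41 S2=41 S3=41 S4=41 blocked=[]
Op 3: conn=93 S1=61 S2=41 S3=41 S4=41 blocked=[]
Op 4: conn=86 S1=61 S2=41 S3=41 S4=34 blocked=[]
Op 5: conn=86 S1=73 S2=41 S3=41 S4=34 blocked=[]
Op 6: conn=80 S1=67 S2=41 S3=41 S4=34 blocked=[]
Op 7: conn=71 S1=67 S2=41 S3=32 S4=34 blocked=[]
Op 8: conn=62 S1=67 S2=41 S3=23 S4=34 blocked=[]
Op 9: conn=47 S1=67 S2=41 S3=8 S4=34 blocked=[]
Op 10: conn=31 S1=67 S2=41 S3=-8 S4=34 blocked=[3]
Op 11: conn=52 S1=67 S2=41 S3=-8 S4=34 blocked=[3]
Op 12: conn=52 S1=67 S2=41 S3=0 S4=34 blocked=[3]
Op 13: conn=39 S1=67 S2=28 S3=0 S4=34 blocked=[3]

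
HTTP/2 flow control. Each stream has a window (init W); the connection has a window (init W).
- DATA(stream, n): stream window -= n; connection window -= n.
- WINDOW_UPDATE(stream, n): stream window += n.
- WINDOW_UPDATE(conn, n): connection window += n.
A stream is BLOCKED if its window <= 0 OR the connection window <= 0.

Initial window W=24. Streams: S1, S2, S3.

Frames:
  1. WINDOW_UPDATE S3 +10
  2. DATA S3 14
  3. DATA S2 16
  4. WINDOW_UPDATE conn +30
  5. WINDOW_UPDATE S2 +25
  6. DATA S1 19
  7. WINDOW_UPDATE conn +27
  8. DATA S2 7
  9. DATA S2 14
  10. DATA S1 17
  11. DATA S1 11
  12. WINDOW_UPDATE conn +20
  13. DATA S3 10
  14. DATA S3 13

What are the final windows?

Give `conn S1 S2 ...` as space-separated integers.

Op 1: conn=24 S1=24 S2=24 S3=34 blocked=[]
Op 2: conn=10 S1=24 S2=24 S3=20 blocked=[]
Op 3: conn=-6 S1=24 S2=8 S3=20 blocked=[1, 2, 3]
Op 4: conn=24 S1=24 S2=8 S3=20 blocked=[]
Op 5: conn=24 S1=24 S2=33 S3=20 blocked=[]
Op 6: conn=5 S1=5 S2=33 S3=20 blocked=[]
Op 7: conn=32 S1=5 S2=33 S3=20 blocked=[]
Op 8: conn=25 S1=5 S2=26 S3=20 blocked=[]
Op 9: conn=11 S1=5 S2=12 S3=20 blocked=[]
Op 10: conn=-6 S1=-12 S2=12 S3=20 blocked=[1, 2, 3]
Op 11: conn=-17 S1=-23 S2=12 S3=20 blocked=[1, 2, 3]
Op 12: conn=3 S1=-23 S2=12 S3=20 blocked=[1]
Op 13: conn=-7 S1=-23 S2=12 S3=10 blocked=[1, 2, 3]
Op 14: conn=-20 S1=-23 S2=12 S3=-3 blocked=[1, 2, 3]

Answer: -20 -23 12 -3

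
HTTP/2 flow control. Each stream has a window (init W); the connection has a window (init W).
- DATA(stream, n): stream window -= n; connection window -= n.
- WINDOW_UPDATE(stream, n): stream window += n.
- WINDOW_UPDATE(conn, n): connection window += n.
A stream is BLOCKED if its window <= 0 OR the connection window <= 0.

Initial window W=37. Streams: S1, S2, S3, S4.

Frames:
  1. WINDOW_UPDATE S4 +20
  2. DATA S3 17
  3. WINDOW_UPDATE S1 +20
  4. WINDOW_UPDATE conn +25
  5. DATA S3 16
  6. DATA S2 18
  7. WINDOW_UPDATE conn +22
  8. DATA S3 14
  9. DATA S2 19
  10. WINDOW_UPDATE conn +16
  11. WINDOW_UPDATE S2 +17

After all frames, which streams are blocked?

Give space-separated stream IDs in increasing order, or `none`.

Op 1: conn=37 S1=37 S2=37 S3=37 S4=57 blocked=[]
Op 2: conn=20 S1=37 S2=37 S3=20 S4=57 blocked=[]
Op 3: conn=20 S1=57 S2=37 S3=20 S4=57 blocked=[]
Op 4: conn=45 S1=57 S2=37 S3=20 S4=57 blocked=[]
Op 5: conn=29 S1=57 S2=37 S3=4 S4=57 blocked=[]
Op 6: conn=11 S1=57 S2=19 S3=4 S4=57 blocked=[]
Op 7: conn=33 S1=57 S2=19 S3=4 S4=57 blocked=[]
Op 8: conn=19 S1=57 S2=19 S3=-10 S4=57 blocked=[3]
Op 9: conn=0 S1=57 S2=0 S3=-10 S4=57 blocked=[1, 2, 3, 4]
Op 10: conn=16 S1=57 S2=0 S3=-10 S4=57 blocked=[2, 3]
Op 11: conn=16 S1=57 S2=17 S3=-10 S4=57 blocked=[3]

Answer: S3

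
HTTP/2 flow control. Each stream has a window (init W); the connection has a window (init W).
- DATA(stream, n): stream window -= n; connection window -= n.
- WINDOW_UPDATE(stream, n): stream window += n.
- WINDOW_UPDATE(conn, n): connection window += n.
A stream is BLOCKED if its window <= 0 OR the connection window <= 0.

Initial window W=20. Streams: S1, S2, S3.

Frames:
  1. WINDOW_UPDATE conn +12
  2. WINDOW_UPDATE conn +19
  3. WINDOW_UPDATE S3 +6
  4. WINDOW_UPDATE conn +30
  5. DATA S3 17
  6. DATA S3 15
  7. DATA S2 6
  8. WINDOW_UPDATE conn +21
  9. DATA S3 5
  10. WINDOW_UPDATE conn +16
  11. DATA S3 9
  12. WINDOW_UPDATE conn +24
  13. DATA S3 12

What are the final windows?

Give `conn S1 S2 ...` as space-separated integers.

Answer: 78 20 14 -32

Derivation:
Op 1: conn=32 S1=20 S2=20 S3=20 blocked=[]
Op 2: conn=51 S1=20 S2=20 S3=20 blocked=[]
Op 3: conn=51 S1=20 S2=20 S3=26 blocked=[]
Op 4: conn=81 S1=20 S2=20 S3=26 blocked=[]
Op 5: conn=64 S1=20 S2=20 S3=9 blocked=[]
Op 6: conn=49 S1=20 S2=20 S3=-6 blocked=[3]
Op 7: conn=43 S1=20 S2=14 S3=-6 blocked=[3]
Op 8: conn=64 S1=20 S2=14 S3=-6 blocked=[3]
Op 9: conn=59 S1=20 S2=14 S3=-11 blocked=[3]
Op 10: conn=75 S1=20 S2=14 S3=-11 blocked=[3]
Op 11: conn=66 S1=20 S2=14 S3=-20 blocked=[3]
Op 12: conn=90 S1=20 S2=14 S3=-20 blocked=[3]
Op 13: conn=78 S1=20 S2=14 S3=-32 blocked=[3]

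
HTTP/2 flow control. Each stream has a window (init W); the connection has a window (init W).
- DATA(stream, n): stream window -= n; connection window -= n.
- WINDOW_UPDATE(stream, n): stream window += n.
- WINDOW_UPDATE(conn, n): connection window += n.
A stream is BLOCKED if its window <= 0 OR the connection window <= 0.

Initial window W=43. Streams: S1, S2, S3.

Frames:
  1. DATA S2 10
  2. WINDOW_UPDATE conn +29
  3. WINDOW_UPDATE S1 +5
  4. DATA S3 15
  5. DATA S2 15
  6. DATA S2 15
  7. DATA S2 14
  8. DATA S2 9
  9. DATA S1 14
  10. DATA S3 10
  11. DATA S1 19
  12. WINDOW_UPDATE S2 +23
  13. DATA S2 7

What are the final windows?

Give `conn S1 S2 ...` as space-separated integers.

Answer: -56 15 -4 18

Derivation:
Op 1: conn=33 S1=43 S2=33 S3=43 blocked=[]
Op 2: conn=62 S1=43 S2=33 S3=43 blocked=[]
Op 3: conn=62 S1=48 S2=33 S3=43 blocked=[]
Op 4: conn=47 S1=48 S2=33 S3=28 blocked=[]
Op 5: conn=32 S1=48 S2=18 S3=28 blocked=[]
Op 6: conn=17 S1=48 S2=3 S3=28 blocked=[]
Op 7: conn=3 S1=48 S2=-11 S3=28 blocked=[2]
Op 8: conn=-6 S1=48 S2=-20 S3=28 blocked=[1, 2, 3]
Op 9: conn=-20 S1=34 S2=-20 S3=28 blocked=[1, 2, 3]
Op 10: conn=-30 S1=34 S2=-20 S3=18 blocked=[1, 2, 3]
Op 11: conn=-49 S1=15 S2=-20 S3=18 blocked=[1, 2, 3]
Op 12: conn=-49 S1=15 S2=3 S3=18 blocked=[1, 2, 3]
Op 13: conn=-56 S1=15 S2=-4 S3=18 blocked=[1, 2, 3]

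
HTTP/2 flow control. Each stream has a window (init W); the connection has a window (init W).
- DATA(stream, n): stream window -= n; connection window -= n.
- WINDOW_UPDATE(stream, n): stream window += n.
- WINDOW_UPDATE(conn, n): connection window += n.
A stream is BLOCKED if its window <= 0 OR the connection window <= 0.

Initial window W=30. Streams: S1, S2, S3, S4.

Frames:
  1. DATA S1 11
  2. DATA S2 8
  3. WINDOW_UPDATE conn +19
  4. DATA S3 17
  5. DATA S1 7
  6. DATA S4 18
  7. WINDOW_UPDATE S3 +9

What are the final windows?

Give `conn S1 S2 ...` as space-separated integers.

Answer: -12 12 22 22 12

Derivation:
Op 1: conn=19 S1=19 S2=30 S3=30 S4=30 blocked=[]
Op 2: conn=11 S1=19 S2=22 S3=30 S4=30 blocked=[]
Op 3: conn=30 S1=19 S2=22 S3=30 S4=30 blocked=[]
Op 4: conn=13 S1=19 S2=22 S3=13 S4=30 blocked=[]
Op 5: conn=6 S1=12 S2=22 S3=13 S4=30 blocked=[]
Op 6: conn=-12 S1=12 S2=22 S3=13 S4=12 blocked=[1, 2, 3, 4]
Op 7: conn=-12 S1=12 S2=22 S3=22 S4=12 blocked=[1, 2, 3, 4]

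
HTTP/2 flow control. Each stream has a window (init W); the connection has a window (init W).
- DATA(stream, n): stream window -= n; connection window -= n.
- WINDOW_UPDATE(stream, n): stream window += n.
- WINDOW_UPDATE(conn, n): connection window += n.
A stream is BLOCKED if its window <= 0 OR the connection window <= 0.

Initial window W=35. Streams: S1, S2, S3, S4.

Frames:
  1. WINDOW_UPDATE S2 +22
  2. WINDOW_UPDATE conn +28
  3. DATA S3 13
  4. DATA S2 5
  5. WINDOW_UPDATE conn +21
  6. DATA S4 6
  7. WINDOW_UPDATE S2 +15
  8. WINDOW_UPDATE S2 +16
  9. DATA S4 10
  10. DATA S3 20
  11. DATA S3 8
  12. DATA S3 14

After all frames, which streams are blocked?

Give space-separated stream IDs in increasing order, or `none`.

Op 1: conn=35 S1=35 S2=57 S3=35 S4=35 blocked=[]
Op 2: conn=63 S1=35 S2=57 S3=35 S4=35 blocked=[]
Op 3: conn=50 S1=35 S2=57 S3=22 S4=35 blocked=[]
Op 4: conn=45 S1=35 S2=52 S3=22 S4=35 blocked=[]
Op 5: conn=66 S1=35 S2=52 S3=22 S4=35 blocked=[]
Op 6: conn=60 S1=35 S2=52 S3=22 S4=29 blocked=[]
Op 7: conn=60 S1=35 S2=67 S3=22 S4=29 blocked=[]
Op 8: conn=60 S1=35 S2=83 S3=22 S4=29 blocked=[]
Op 9: conn=50 S1=35 S2=83 S3=22 S4=19 blocked=[]
Op 10: conn=30 S1=35 S2=83 S3=2 S4=19 blocked=[]
Op 11: conn=22 S1=35 S2=83 S3=-6 S4=19 blocked=[3]
Op 12: conn=8 S1=35 S2=83 S3=-20 S4=19 blocked=[3]

Answer: S3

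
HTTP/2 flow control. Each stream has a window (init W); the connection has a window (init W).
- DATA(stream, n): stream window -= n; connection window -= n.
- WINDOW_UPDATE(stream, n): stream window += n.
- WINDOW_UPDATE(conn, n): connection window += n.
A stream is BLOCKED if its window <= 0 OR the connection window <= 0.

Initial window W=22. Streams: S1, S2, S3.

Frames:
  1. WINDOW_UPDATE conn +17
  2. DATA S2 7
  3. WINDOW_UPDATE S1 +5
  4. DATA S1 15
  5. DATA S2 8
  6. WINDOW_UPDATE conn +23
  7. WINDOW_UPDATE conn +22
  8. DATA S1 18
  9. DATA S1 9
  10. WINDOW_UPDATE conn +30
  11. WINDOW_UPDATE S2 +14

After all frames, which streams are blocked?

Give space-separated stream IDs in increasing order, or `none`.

Op 1: conn=39 S1=22 S2=22 S3=22 blocked=[]
Op 2: conn=32 S1=22 S2=15 S3=22 blocked=[]
Op 3: conn=32 S1=27 S2=15 S3=22 blocked=[]
Op 4: conn=17 S1=12 S2=15 S3=22 blocked=[]
Op 5: conn=9 S1=12 S2=7 S3=22 blocked=[]
Op 6: conn=32 S1=12 S2=7 S3=22 blocked=[]
Op 7: conn=54 S1=12 S2=7 S3=22 blocked=[]
Op 8: conn=36 S1=-6 S2=7 S3=22 blocked=[1]
Op 9: conn=27 S1=-15 S2=7 S3=22 blocked=[1]
Op 10: conn=57 S1=-15 S2=7 S3=22 blocked=[1]
Op 11: conn=57 S1=-15 S2=21 S3=22 blocked=[1]

Answer: S1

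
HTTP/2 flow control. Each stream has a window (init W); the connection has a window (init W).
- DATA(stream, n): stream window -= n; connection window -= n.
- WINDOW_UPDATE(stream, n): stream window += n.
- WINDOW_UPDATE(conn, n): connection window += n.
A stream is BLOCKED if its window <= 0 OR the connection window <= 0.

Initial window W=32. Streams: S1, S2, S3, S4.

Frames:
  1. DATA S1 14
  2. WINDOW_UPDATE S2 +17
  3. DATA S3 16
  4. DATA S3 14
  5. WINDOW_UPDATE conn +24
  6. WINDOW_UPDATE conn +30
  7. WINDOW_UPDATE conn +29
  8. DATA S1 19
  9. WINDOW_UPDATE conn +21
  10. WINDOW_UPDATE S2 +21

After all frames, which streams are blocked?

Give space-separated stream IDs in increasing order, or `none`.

Op 1: conn=18 S1=18 S2=32 S3=32 S4=32 blocked=[]
Op 2: conn=18 S1=18 S2=49 S3=32 S4=32 blocked=[]
Op 3: conn=2 S1=18 S2=49 S3=16 S4=32 blocked=[]
Op 4: conn=-12 S1=18 S2=49 S3=2 S4=32 blocked=[1, 2, 3, 4]
Op 5: conn=12 S1=18 S2=49 S3=2 S4=32 blocked=[]
Op 6: conn=42 S1=18 S2=49 S3=2 S4=32 blocked=[]
Op 7: conn=71 S1=18 S2=49 S3=2 S4=32 blocked=[]
Op 8: conn=52 S1=-1 S2=49 S3=2 S4=32 blocked=[1]
Op 9: conn=73 S1=-1 S2=49 S3=2 S4=32 blocked=[1]
Op 10: conn=73 S1=-1 S2=70 S3=2 S4=32 blocked=[1]

Answer: S1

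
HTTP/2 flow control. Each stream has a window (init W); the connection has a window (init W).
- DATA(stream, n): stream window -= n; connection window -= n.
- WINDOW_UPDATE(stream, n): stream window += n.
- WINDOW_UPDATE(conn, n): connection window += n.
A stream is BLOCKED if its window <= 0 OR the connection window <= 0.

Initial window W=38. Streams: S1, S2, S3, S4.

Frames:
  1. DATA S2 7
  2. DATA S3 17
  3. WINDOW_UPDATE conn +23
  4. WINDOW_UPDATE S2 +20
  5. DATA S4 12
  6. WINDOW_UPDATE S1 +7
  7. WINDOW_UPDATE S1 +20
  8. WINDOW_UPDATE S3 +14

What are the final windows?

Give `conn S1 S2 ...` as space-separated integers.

Answer: 25 65 51 35 26

Derivation:
Op 1: conn=31 S1=38 S2=31 S3=38 S4=38 blocked=[]
Op 2: conn=14 S1=38 S2=31 S3=21 S4=38 blocked=[]
Op 3: conn=37 S1=38 S2=31 S3=21 S4=38 blocked=[]
Op 4: conn=37 S1=38 S2=51 S3=21 S4=38 blocked=[]
Op 5: conn=25 S1=38 S2=51 S3=21 S4=26 blocked=[]
Op 6: conn=25 S1=45 S2=51 S3=21 S4=26 blocked=[]
Op 7: conn=25 S1=65 S2=51 S3=21 S4=26 blocked=[]
Op 8: conn=25 S1=65 S2=51 S3=35 S4=26 blocked=[]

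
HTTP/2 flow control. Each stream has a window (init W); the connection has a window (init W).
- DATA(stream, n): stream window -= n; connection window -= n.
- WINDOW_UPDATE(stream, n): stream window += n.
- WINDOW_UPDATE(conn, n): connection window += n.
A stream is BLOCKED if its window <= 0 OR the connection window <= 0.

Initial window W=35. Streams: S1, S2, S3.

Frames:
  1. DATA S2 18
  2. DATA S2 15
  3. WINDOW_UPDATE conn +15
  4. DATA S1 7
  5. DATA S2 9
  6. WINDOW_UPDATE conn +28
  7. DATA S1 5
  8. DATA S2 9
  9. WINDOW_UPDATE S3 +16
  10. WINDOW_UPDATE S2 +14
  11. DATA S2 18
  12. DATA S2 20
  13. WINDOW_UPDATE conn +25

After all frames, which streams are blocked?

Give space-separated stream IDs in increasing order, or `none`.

Answer: S2

Derivation:
Op 1: conn=17 S1=35 S2=17 S3=35 blocked=[]
Op 2: conn=2 S1=35 S2=2 S3=35 blocked=[]
Op 3: conn=17 S1=35 S2=2 S3=35 blocked=[]
Op 4: conn=10 S1=28 S2=2 S3=35 blocked=[]
Op 5: conn=1 S1=28 S2=-7 S3=35 blocked=[2]
Op 6: conn=29 S1=28 S2=-7 S3=35 blocked=[2]
Op 7: conn=24 S1=23 S2=-7 S3=35 blocked=[2]
Op 8: conn=15 S1=23 S2=-16 S3=35 blocked=[2]
Op 9: conn=15 S1=23 S2=-16 S3=51 blocked=[2]
Op 10: conn=15 S1=23 S2=-2 S3=51 blocked=[2]
Op 11: conn=-3 S1=23 S2=-20 S3=51 blocked=[1, 2, 3]
Op 12: conn=-23 S1=23 S2=-40 S3=51 blocked=[1, 2, 3]
Op 13: conn=2 S1=23 S2=-40 S3=51 blocked=[2]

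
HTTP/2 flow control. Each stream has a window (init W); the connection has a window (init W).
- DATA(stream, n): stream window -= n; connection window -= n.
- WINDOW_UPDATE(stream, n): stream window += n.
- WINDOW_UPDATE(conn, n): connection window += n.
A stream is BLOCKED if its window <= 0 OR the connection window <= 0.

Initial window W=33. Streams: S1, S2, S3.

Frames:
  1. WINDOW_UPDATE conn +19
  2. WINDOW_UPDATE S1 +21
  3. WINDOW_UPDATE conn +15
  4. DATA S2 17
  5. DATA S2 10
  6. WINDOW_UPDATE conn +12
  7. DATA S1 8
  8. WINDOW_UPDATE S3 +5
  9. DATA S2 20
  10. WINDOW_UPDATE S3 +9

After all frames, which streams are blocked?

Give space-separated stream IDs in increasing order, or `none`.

Op 1: conn=52 S1=33 S2=33 S3=33 blocked=[]
Op 2: conn=52 S1=54 S2=33 S3=33 blocked=[]
Op 3: conn=67 S1=54 S2=33 S3=33 blocked=[]
Op 4: conn=50 S1=54 S2=16 S3=33 blocked=[]
Op 5: conn=40 S1=54 S2=6 S3=33 blocked=[]
Op 6: conn=52 S1=54 S2=6 S3=33 blocked=[]
Op 7: conn=44 S1=46 S2=6 S3=33 blocked=[]
Op 8: conn=44 S1=46 S2=6 S3=38 blocked=[]
Op 9: conn=24 S1=46 S2=-14 S3=38 blocked=[2]
Op 10: conn=24 S1=46 S2=-14 S3=47 blocked=[2]

Answer: S2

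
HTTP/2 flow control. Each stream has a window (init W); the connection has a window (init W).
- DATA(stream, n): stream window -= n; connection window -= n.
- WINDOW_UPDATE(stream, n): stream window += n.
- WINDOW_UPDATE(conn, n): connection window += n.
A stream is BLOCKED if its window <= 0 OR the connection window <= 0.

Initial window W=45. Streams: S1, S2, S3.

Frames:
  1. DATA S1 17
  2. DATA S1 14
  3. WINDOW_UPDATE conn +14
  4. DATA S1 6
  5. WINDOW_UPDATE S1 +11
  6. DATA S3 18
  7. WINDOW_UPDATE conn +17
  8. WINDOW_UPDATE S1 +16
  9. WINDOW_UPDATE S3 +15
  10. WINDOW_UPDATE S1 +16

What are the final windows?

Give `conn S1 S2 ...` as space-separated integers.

Op 1: conn=28 S1=28 S2=45 S3=45 blocked=[]
Op 2: conn=14 S1=14 S2=45 S3=45 blocked=[]
Op 3: conn=28 S1=14 S2=45 S3=45 blocked=[]
Op 4: conn=22 S1=8 S2=45 S3=45 blocked=[]
Op 5: conn=22 S1=19 S2=45 S3=45 blocked=[]
Op 6: conn=4 S1=19 S2=45 S3=27 blocked=[]
Op 7: conn=21 S1=19 S2=45 S3=27 blocked=[]
Op 8: conn=21 S1=35 S2=45 S3=27 blocked=[]
Op 9: conn=21 S1=35 S2=45 S3=42 blocked=[]
Op 10: conn=21 S1=51 S2=45 S3=42 blocked=[]

Answer: 21 51 45 42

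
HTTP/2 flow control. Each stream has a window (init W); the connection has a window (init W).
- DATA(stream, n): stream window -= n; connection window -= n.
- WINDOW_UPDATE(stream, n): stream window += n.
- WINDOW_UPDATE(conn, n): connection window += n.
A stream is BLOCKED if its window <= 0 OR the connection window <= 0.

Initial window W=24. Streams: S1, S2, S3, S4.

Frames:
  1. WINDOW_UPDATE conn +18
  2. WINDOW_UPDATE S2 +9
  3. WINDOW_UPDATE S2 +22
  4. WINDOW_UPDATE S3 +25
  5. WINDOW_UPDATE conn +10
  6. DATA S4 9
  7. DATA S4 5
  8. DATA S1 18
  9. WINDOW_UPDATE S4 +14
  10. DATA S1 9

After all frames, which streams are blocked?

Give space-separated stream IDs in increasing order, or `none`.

Answer: S1

Derivation:
Op 1: conn=42 S1=24 S2=24 S3=24 S4=24 blocked=[]
Op 2: conn=42 S1=24 S2=33 S3=24 S4=24 blocked=[]
Op 3: conn=42 S1=24 S2=55 S3=24 S4=24 blocked=[]
Op 4: conn=42 S1=24 S2=55 S3=49 S4=24 blocked=[]
Op 5: conn=52 S1=24 S2=55 S3=49 S4=24 blocked=[]
Op 6: conn=43 S1=24 S2=55 S3=49 S4=15 blocked=[]
Op 7: conn=38 S1=24 S2=55 S3=49 S4=10 blocked=[]
Op 8: conn=20 S1=6 S2=55 S3=49 S4=10 blocked=[]
Op 9: conn=20 S1=6 S2=55 S3=49 S4=24 blocked=[]
Op 10: conn=11 S1=-3 S2=55 S3=49 S4=24 blocked=[1]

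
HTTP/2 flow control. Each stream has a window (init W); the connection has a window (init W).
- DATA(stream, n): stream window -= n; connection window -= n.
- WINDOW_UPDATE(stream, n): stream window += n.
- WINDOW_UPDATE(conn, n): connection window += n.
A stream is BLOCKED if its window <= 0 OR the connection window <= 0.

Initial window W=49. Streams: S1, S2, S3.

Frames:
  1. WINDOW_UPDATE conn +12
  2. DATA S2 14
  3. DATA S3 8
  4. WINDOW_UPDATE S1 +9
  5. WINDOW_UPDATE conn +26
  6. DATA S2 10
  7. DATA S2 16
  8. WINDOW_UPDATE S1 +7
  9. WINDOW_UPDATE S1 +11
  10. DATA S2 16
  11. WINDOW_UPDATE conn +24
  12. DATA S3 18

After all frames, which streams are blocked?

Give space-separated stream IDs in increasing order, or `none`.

Answer: S2

Derivation:
Op 1: conn=61 S1=49 S2=49 S3=49 blocked=[]
Op 2: conn=47 S1=49 S2=35 S3=49 blocked=[]
Op 3: conn=39 S1=49 S2=35 S3=41 blocked=[]
Op 4: conn=39 S1=58 S2=35 S3=41 blocked=[]
Op 5: conn=65 S1=58 S2=35 S3=41 blocked=[]
Op 6: conn=55 S1=58 S2=25 S3=41 blocked=[]
Op 7: conn=39 S1=58 S2=9 S3=41 blocked=[]
Op 8: conn=39 S1=65 S2=9 S3=41 blocked=[]
Op 9: conn=39 S1=76 S2=9 S3=41 blocked=[]
Op 10: conn=23 S1=76 S2=-7 S3=41 blocked=[2]
Op 11: conn=47 S1=76 S2=-7 S3=41 blocked=[2]
Op 12: conn=29 S1=76 S2=-7 S3=23 blocked=[2]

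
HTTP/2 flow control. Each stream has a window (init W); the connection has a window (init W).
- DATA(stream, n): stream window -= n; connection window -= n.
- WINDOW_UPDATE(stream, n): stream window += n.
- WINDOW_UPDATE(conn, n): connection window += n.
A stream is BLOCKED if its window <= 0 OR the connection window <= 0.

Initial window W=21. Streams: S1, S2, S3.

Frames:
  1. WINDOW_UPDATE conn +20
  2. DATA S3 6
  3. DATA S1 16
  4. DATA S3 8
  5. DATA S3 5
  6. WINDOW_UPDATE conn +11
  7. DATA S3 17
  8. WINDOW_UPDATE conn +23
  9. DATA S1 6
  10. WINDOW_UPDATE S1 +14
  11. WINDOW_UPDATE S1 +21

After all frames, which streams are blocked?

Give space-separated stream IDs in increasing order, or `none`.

Answer: S3

Derivation:
Op 1: conn=41 S1=21 S2=21 S3=21 blocked=[]
Op 2: conn=35 S1=21 S2=21 S3=15 blocked=[]
Op 3: conn=19 S1=5 S2=21 S3=15 blocked=[]
Op 4: conn=11 S1=5 S2=21 S3=7 blocked=[]
Op 5: conn=6 S1=5 S2=21 S3=2 blocked=[]
Op 6: conn=17 S1=5 S2=21 S3=2 blocked=[]
Op 7: conn=0 S1=5 S2=21 S3=-15 blocked=[1, 2, 3]
Op 8: conn=23 S1=5 S2=21 S3=-15 blocked=[3]
Op 9: conn=17 S1=-1 S2=21 S3=-15 blocked=[1, 3]
Op 10: conn=17 S1=13 S2=21 S3=-15 blocked=[3]
Op 11: conn=17 S1=34 S2=21 S3=-15 blocked=[3]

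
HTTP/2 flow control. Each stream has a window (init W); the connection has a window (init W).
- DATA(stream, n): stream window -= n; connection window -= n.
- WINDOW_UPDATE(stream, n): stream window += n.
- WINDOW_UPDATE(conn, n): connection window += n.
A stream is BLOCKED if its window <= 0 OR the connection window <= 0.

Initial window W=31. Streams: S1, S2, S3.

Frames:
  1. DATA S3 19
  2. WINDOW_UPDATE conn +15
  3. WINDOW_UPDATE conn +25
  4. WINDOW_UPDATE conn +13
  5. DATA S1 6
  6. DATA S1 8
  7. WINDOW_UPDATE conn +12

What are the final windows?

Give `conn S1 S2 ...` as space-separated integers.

Op 1: conn=12 S1=31 S2=31 S3=12 blocked=[]
Op 2: conn=27 S1=31 S2=31 S3=12 blocked=[]
Op 3: conn=52 S1=31 S2=31 S3=12 blocked=[]
Op 4: conn=65 S1=31 S2=31 S3=12 blocked=[]
Op 5: conn=59 S1=25 S2=31 S3=12 blocked=[]
Op 6: conn=51 S1=17 S2=31 S3=12 blocked=[]
Op 7: conn=63 S1=17 S2=31 S3=12 blocked=[]

Answer: 63 17 31 12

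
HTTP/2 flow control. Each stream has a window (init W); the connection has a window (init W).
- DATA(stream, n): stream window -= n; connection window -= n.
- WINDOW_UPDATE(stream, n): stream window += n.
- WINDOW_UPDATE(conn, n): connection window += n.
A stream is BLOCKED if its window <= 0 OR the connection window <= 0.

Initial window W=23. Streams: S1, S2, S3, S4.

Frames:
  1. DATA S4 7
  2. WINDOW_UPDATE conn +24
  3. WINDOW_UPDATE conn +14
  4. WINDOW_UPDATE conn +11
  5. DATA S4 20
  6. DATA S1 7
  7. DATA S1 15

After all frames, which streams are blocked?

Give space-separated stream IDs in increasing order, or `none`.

Answer: S4

Derivation:
Op 1: conn=16 S1=23 S2=23 S3=23 S4=16 blocked=[]
Op 2: conn=40 S1=23 S2=23 S3=23 S4=16 blocked=[]
Op 3: conn=54 S1=23 S2=23 S3=23 S4=16 blocked=[]
Op 4: conn=65 S1=23 S2=23 S3=23 S4=16 blocked=[]
Op 5: conn=45 S1=23 S2=23 S3=23 S4=-4 blocked=[4]
Op 6: conn=38 S1=16 S2=23 S3=23 S4=-4 blocked=[4]
Op 7: conn=23 S1=1 S2=23 S3=23 S4=-4 blocked=[4]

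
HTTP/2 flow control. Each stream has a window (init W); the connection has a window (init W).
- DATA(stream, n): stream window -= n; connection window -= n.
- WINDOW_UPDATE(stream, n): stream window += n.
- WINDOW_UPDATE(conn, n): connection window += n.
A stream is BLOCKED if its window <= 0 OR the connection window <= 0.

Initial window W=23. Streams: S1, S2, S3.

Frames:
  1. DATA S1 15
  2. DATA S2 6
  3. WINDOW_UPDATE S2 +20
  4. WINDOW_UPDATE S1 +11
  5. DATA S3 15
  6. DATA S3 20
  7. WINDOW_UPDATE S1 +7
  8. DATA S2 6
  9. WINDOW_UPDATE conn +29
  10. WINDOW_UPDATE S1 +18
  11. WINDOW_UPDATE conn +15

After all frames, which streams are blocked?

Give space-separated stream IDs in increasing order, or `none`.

Answer: S3

Derivation:
Op 1: conn=8 S1=8 S2=23 S3=23 blocked=[]
Op 2: conn=2 S1=8 S2=17 S3=23 blocked=[]
Op 3: conn=2 S1=8 S2=37 S3=23 blocked=[]
Op 4: conn=2 S1=19 S2=37 S3=23 blocked=[]
Op 5: conn=-13 S1=19 S2=37 S3=8 blocked=[1, 2, 3]
Op 6: conn=-33 S1=19 S2=37 S3=-12 blocked=[1, 2, 3]
Op 7: conn=-33 S1=26 S2=37 S3=-12 blocked=[1, 2, 3]
Op 8: conn=-39 S1=26 S2=31 S3=-12 blocked=[1, 2, 3]
Op 9: conn=-10 S1=26 S2=31 S3=-12 blocked=[1, 2, 3]
Op 10: conn=-10 S1=44 S2=31 S3=-12 blocked=[1, 2, 3]
Op 11: conn=5 S1=44 S2=31 S3=-12 blocked=[3]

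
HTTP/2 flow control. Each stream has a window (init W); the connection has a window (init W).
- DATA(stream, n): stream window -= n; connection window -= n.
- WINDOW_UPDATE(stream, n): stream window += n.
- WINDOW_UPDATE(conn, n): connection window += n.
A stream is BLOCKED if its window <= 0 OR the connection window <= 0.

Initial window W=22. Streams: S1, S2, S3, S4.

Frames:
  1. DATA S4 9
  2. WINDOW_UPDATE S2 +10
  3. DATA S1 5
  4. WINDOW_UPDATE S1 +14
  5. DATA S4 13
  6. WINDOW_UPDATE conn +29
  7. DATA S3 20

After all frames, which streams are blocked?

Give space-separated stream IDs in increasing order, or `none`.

Op 1: conn=13 S1=22 S2=22 S3=22 S4=13 blocked=[]
Op 2: conn=13 S1=22 S2=32 S3=22 S4=13 blocked=[]
Op 3: conn=8 S1=17 S2=32 S3=22 S4=13 blocked=[]
Op 4: conn=8 S1=31 S2=32 S3=22 S4=13 blocked=[]
Op 5: conn=-5 S1=31 S2=32 S3=22 S4=0 blocked=[1, 2, 3, 4]
Op 6: conn=24 S1=31 S2=32 S3=22 S4=0 blocked=[4]
Op 7: conn=4 S1=31 S2=32 S3=2 S4=0 blocked=[4]

Answer: S4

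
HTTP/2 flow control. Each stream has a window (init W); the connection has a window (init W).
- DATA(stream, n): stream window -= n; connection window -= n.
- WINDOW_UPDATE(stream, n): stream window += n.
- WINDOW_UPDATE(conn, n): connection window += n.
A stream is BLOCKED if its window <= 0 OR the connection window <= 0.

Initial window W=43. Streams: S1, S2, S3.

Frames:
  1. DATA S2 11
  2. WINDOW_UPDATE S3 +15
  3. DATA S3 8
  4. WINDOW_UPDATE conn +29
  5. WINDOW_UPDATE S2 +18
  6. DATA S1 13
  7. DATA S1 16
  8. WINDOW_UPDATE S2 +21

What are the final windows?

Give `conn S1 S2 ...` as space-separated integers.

Op 1: conn=32 S1=43 S2=32 S3=43 blocked=[]
Op 2: conn=32 S1=43 S2=32 S3=58 blocked=[]
Op 3: conn=24 S1=43 S2=32 S3=50 blocked=[]
Op 4: conn=53 S1=43 S2=32 S3=50 blocked=[]
Op 5: conn=53 S1=43 S2=50 S3=50 blocked=[]
Op 6: conn=40 S1=30 S2=50 S3=50 blocked=[]
Op 7: conn=24 S1=14 S2=50 S3=50 blocked=[]
Op 8: conn=24 S1=14 S2=71 S3=50 blocked=[]

Answer: 24 14 71 50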